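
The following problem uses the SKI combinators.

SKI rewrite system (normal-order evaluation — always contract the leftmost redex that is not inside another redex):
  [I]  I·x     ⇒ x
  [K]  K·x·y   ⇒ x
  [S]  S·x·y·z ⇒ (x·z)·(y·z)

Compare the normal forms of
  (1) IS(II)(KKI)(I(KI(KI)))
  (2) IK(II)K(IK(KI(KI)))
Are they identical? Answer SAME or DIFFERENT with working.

Answer: SAME — A ⇓ KI, B ⇓ KI

Working:
Term A:
  start: IS(II)(KKI)(I(KI(KI)))
  step 1: S(II)(KKI)(I(KI(KI)))
  step 2: II(I(KI(KI)))(KKI(I(KI(KI))))
  step 3: I(I(KI(KI)))(KKI(I(KI(KI))))
  step 4: I(KI(KI))(KKI(I(KI(KI))))
  step 5: KI(KI)(KKI(I(KI(KI))))
  step 6: I(KKI(I(KI(KI))))
  step 7: KKI(I(KI(KI)))
  step 8: K(I(KI(KI)))
  step 9: K(KI(KI))
  step 10: KI

Term B:
  start: IK(II)K(IK(KI(KI)))
  step 1: K(II)K(IK(KI(KI)))
  step 2: II(IK(KI(KI)))
  step 3: I(IK(KI(KI)))
  step 4: IK(KI(KI))
  step 5: K(KI(KI))
  step 6: KI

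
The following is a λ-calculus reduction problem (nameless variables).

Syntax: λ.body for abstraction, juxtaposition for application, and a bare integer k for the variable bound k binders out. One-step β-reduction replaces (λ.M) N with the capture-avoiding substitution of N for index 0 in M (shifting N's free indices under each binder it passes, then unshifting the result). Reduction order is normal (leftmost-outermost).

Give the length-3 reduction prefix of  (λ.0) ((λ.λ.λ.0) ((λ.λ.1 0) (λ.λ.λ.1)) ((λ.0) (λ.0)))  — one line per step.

  start: (λ.0) ((λ.λ.λ.0) ((λ.λ.1 0) (λ.λ.λ.1)) ((λ.0) (λ.0)))
  →1  (λ.λ.λ.0) ((λ.λ.1 0) (λ.λ.λ.1)) ((λ.0) (λ.0))
  →2  (λ.λ.0) ((λ.0) (λ.0))
  →3  λ.0

Answer: after 3 steps: λ.0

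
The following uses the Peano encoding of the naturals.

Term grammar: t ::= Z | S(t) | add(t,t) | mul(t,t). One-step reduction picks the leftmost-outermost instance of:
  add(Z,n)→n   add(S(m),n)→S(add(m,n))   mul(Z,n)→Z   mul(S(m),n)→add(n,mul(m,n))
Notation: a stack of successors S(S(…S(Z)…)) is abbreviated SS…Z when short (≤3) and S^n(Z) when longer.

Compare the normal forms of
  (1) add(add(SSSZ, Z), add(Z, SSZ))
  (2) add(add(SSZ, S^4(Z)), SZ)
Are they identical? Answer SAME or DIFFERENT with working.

Term A:
  start: add(add(SSSZ, Z), add(Z, SSZ))
  step 1: add(S(add(SSZ, Z)), add(Z, SSZ))
  step 2: S(add(add(SSZ, Z), add(Z, SSZ)))
  step 3: S(add(S(add(SZ, Z)), add(Z, SSZ)))
  step 4: S(S(add(add(SZ, Z), add(Z, SSZ))))
  step 5: S(S(add(S(add(Z, Z)), add(Z, SSZ))))
  step 6: S(S(S(add(add(Z, Z), add(Z, SSZ)))))
  step 7: S(S(S(add(Z, add(Z, SSZ)))))
  step 8: S(S(S(add(Z, SSZ))))
  step 9: S^5(Z)

Term B:
  start: add(add(SSZ, S^4(Z)), SZ)
  step 1: add(S(add(SZ, S^4(Z))), SZ)
  step 2: S(add(add(SZ, S^4(Z)), SZ))
  step 3: S(add(S(add(Z, S^4(Z))), SZ))
  step 4: S(S(add(add(Z, S^4(Z)), SZ)))
  step 5: S(S(add(S^4(Z), SZ)))
  step 6: S(S(S(add(SSSZ, SZ))))
  step 7: S(S(S(S(add(SSZ, SZ)))))
  step 8: S(S(S(S(S(add(SZ, SZ))))))
  step 9: S(S(S(S(S(S(add(Z, SZ)))))))
  step 10: S^7(Z)

Answer: DIFFERENT — A ⇓ S^5(Z), B ⇓ S^7(Z)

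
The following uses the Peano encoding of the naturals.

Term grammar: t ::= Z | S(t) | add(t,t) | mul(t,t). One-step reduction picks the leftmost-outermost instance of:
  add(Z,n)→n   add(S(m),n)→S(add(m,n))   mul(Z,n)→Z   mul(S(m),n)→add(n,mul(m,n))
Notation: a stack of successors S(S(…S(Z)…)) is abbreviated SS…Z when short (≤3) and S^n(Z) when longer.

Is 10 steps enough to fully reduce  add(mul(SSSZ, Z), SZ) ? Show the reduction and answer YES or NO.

Answer: YES — reaches normal form SZ in 8 ≤ 10 steps

Reduction:
  start: add(mul(SSSZ, Z), SZ)
  →1  add(add(Z, mul(SSZ, Z)), SZ)
  →2  add(mul(SSZ, Z), SZ)
  →3  add(add(Z, mul(SZ, Z)), SZ)
  →4  add(mul(SZ, Z), SZ)
  →5  add(add(Z, mul(Z, Z)), SZ)
  →6  add(mul(Z, Z), SZ)
  →7  add(Z, SZ)
  →8  SZ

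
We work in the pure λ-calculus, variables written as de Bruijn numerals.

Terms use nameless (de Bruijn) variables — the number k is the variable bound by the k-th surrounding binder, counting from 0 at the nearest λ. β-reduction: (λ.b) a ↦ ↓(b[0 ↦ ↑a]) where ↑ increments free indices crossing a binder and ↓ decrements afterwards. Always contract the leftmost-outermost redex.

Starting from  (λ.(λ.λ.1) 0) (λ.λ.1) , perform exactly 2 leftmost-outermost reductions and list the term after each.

  start: (λ.(λ.λ.1) 0) (λ.λ.1)
  step 1: (λ.λ.1) (λ.λ.1)
  step 2: λ.λ.λ.1

Answer: after 2 steps: λ.λ.λ.1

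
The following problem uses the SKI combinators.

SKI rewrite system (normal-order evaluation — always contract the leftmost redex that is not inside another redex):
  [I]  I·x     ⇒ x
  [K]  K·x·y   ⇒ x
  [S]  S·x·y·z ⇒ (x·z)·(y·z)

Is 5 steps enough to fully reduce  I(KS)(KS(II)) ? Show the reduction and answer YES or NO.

  start: I(KS)(KS(II))
  [1] KS(KS(II))
  [2] S

Answer: YES — reaches normal form S in 2 ≤ 5 steps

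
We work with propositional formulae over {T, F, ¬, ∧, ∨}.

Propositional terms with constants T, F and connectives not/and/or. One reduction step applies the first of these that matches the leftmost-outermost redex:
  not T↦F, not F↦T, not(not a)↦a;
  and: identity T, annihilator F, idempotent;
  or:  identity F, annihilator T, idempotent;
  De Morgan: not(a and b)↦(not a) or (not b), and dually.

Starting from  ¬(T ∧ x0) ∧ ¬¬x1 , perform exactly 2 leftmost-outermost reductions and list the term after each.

  start: ¬(T ∧ x0) ∧ ¬¬x1
  [1] (¬T ∨ ¬x0) ∧ ¬¬x1
  [2] (F ∨ ¬x0) ∧ ¬¬x1

Answer: after 2 steps: (F ∨ ¬x0) ∧ ¬¬x1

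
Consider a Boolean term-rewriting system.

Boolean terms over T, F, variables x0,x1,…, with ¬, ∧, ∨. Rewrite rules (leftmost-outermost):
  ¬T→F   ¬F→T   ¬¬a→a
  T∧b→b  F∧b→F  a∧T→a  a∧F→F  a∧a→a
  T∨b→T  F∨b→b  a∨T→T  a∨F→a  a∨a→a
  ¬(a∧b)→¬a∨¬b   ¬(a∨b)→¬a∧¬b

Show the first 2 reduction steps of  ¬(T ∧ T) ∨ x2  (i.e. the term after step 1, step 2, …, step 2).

  start: ¬(T ∧ T) ∨ x2
  [1] (¬T ∨ ¬T) ∨ x2
  [2] ¬T ∨ x2

Answer: after 2 steps: ¬T ∨ x2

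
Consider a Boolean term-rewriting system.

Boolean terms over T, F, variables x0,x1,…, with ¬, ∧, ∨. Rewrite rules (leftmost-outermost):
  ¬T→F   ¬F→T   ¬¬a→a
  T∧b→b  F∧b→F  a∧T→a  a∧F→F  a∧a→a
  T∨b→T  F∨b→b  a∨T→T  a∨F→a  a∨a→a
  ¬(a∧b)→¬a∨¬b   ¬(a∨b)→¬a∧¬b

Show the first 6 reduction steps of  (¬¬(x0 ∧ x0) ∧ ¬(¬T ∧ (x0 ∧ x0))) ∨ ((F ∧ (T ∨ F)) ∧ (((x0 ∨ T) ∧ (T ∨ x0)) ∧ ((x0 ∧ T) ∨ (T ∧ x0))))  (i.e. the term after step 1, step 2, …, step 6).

  start: (¬¬(x0 ∧ x0) ∧ ¬(¬T ∧ (x0 ∧ x0))) ∨ ((F ∧ (T ∨ F)) ∧ (((x0 ∨ T) ∧ (T ∨ x0)) ∧ ((x0 ∧ T) ∨ (T ∧ x0))))
  →1  ((x0 ∧ x0) ∧ ¬(¬T ∧ (x0 ∧ x0))) ∨ ((F ∧ (T ∨ F)) ∧ (((x0 ∨ T) ∧ (T ∨ x0)) ∧ ((x0 ∧ T) ∨ (T ∧ x0))))
  →2  (x0 ∧ ¬(¬T ∧ (x0 ∧ x0))) ∨ ((F ∧ (T ∨ F)) ∧ (((x0 ∨ T) ∧ (T ∨ x0)) ∧ ((x0 ∧ T) ∨ (T ∧ x0))))
  →3  (x0 ∧ (¬¬T ∨ ¬(x0 ∧ x0))) ∨ ((F ∧ (T ∨ F)) ∧ (((x0 ∨ T) ∧ (T ∨ x0)) ∧ ((x0 ∧ T) ∨ (T ∧ x0))))
  →4  (x0 ∧ (T ∨ ¬(x0 ∧ x0))) ∨ ((F ∧ (T ∨ F)) ∧ (((x0 ∨ T) ∧ (T ∨ x0)) ∧ ((x0 ∧ T) ∨ (T ∧ x0))))
  →5  (x0 ∧ T) ∨ ((F ∧ (T ∨ F)) ∧ (((x0 ∨ T) ∧ (T ∨ x0)) ∧ ((x0 ∧ T) ∨ (T ∧ x0))))
  →6  x0 ∨ ((F ∧ (T ∨ F)) ∧ (((x0 ∨ T) ∧ (T ∨ x0)) ∧ ((x0 ∧ T) ∨ (T ∧ x0))))

Answer: after 6 steps: x0 ∨ ((F ∧ (T ∨ F)) ∧ (((x0 ∨ T) ∧ (T ∨ x0)) ∧ ((x0 ∧ T) ∨ (T ∧ x0))))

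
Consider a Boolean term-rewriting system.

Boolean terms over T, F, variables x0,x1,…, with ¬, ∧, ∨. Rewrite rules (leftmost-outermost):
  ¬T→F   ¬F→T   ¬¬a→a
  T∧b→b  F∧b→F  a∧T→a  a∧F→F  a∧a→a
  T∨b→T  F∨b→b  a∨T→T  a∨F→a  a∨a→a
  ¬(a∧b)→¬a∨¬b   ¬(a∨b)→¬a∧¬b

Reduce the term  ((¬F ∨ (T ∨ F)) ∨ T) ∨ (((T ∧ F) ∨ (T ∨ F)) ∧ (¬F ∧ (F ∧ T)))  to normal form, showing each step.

  start: ((¬F ∨ (T ∨ F)) ∨ T) ∨ (((T ∧ F) ∨ (T ∨ F)) ∧ (¬F ∧ (F ∧ T)))
  [1] T ∨ (((T ∧ F) ∨ (T ∨ F)) ∧ (¬F ∧ (F ∧ T)))
  [2] T

Answer: normal form = T  (in 2 steps)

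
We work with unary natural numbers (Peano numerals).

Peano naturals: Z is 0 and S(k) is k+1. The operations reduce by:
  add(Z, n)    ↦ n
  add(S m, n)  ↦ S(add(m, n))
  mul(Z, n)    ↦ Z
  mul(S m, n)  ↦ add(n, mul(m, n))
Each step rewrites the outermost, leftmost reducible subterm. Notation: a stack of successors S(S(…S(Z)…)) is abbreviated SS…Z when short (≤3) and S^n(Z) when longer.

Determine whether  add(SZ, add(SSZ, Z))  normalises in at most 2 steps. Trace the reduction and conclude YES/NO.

Answer: NO — after 2 steps the term is S(add(SSZ, Z)), not yet normal

Derivation:
  start: add(SZ, add(SSZ, Z))
  step 1: S(add(Z, add(SSZ, Z)))
  step 2: S(add(SSZ, Z))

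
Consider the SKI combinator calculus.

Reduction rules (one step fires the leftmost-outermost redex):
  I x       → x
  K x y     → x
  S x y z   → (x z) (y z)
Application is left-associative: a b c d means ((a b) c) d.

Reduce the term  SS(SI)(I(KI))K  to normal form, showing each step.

  start: SS(SI)(I(KI))K
  [1] S(I(KI))(SI(I(KI)))K
  [2] I(KI)K(SI(I(KI))K)
  [3] KIK(SI(I(KI))K)
  [4] I(SI(I(KI))K)
  [5] SI(I(KI))K
  [6] IK(I(KI)K)
  [7] K(I(KI)K)
  [8] K(KIK)
  [9] KI

Answer: normal form = KI  (in 9 steps)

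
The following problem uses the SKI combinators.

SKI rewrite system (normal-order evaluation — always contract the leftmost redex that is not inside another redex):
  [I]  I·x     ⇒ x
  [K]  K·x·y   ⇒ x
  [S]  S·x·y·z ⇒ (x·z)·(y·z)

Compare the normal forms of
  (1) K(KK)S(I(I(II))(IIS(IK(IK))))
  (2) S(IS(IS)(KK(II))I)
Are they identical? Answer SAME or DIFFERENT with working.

Answer: DIFFERENT — A ⇓ K, B ⇓ S(SI(KI))

Reduction:
Term A:
  start: K(KK)S(I(I(II))(IIS(IK(IK))))
  [1] KK(I(I(II))(IIS(IK(IK))))
  [2] K

Term B:
  start: S(IS(IS)(KK(II))I)
  [1] S(S(IS)(KK(II))I)
  [2] S(ISI(KK(II)I))
  [3] S(SI(KK(II)I))
  [4] S(SI(KI))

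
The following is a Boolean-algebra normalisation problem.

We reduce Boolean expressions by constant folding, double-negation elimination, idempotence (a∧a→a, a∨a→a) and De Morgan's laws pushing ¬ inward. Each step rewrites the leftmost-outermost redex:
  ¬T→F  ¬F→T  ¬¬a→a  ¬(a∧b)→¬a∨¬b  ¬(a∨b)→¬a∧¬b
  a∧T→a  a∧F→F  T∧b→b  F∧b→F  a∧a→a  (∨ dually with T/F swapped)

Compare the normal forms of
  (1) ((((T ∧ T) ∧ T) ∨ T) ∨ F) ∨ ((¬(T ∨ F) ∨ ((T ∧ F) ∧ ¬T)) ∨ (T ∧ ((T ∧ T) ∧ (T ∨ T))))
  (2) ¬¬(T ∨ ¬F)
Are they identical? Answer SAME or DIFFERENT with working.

Answer: SAME — A ⇓ T, B ⇓ T

Derivation:
Term A:
  start: ((((T ∧ T) ∧ T) ∨ T) ∨ F) ∨ ((¬(T ∨ F) ∨ ((T ∧ F) ∧ ¬T)) ∨ (T ∧ ((T ∧ T) ∧ (T ∨ T))))
  step 1: (((T ∧ T) ∧ T) ∨ T) ∨ ((¬(T ∨ F) ∨ ((T ∧ F) ∧ ¬T)) ∨ (T ∧ ((T ∧ T) ∧ (T ∨ T))))
  step 2: T ∨ ((¬(T ∨ F) ∨ ((T ∧ F) ∧ ¬T)) ∨ (T ∧ ((T ∧ T) ∧ (T ∨ T))))
  step 3: T

Term B:
  start: ¬¬(T ∨ ¬F)
  step 1: T ∨ ¬F
  step 2: T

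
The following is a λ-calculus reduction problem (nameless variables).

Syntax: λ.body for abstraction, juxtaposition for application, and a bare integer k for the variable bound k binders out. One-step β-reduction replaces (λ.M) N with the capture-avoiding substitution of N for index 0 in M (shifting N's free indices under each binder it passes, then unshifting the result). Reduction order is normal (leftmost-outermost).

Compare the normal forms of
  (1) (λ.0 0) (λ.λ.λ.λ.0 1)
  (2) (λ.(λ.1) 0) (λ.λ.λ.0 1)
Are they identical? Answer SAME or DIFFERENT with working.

Term A:
  start: (λ.0 0) (λ.λ.λ.λ.0 1)
  →1  (λ.λ.λ.λ.0 1) (λ.λ.λ.λ.0 1)
  →2  λ.λ.λ.0 1

Term B:
  start: (λ.(λ.1) 0) (λ.λ.λ.0 1)
  →1  (λ.λ.λ.λ.0 1) (λ.λ.λ.0 1)
  →2  λ.λ.λ.0 1

Answer: SAME — A ⇓ λ.λ.λ.0 1, B ⇓ λ.λ.λ.0 1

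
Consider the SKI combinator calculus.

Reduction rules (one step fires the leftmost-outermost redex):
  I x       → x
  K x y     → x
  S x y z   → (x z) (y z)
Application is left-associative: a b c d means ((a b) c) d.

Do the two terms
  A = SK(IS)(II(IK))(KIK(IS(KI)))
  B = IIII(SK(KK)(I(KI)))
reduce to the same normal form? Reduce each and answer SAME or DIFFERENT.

Answer: DIFFERENT — A ⇓ K(S(KI)), B ⇓ KI

Working:
Term A:
  start: SK(IS)(II(IK))(KIK(IS(KI)))
  →1  K(II(IK))(IS(II(IK)))(KIK(IS(KI)))
  →2  II(IK)(KIK(IS(KI)))
  →3  I(IK)(KIK(IS(KI)))
  →4  IK(KIK(IS(KI)))
  →5  K(KIK(IS(KI)))
  →6  K(I(IS(KI)))
  →7  K(IS(KI))
  →8  K(S(KI))

Term B:
  start: IIII(SK(KK)(I(KI)))
  →1  III(SK(KK)(I(KI)))
  →2  II(SK(KK)(I(KI)))
  →3  I(SK(KK)(I(KI)))
  →4  SK(KK)(I(KI))
  →5  K(I(KI))(KK(I(KI)))
  →6  I(KI)
  →7  KI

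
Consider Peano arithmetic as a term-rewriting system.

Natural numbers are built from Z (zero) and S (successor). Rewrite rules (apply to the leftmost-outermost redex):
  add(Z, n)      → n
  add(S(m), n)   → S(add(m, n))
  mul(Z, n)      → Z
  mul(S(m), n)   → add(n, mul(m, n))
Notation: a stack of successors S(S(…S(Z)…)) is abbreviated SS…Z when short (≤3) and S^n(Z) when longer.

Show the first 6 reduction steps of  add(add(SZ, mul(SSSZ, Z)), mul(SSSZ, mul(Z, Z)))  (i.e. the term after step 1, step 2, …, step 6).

Answer: after 6 steps: S(add(add(Z, mul(SZ, Z)), mul(SSSZ, mul(Z, Z))))

Derivation:
  start: add(add(SZ, mul(SSSZ, Z)), mul(SSSZ, mul(Z, Z)))
  [1] add(S(add(Z, mul(SSSZ, Z))), mul(SSSZ, mul(Z, Z)))
  [2] S(add(add(Z, mul(SSSZ, Z)), mul(SSSZ, mul(Z, Z))))
  [3] S(add(mul(SSSZ, Z), mul(SSSZ, mul(Z, Z))))
  [4] S(add(add(Z, mul(SSZ, Z)), mul(SSSZ, mul(Z, Z))))
  [5] S(add(mul(SSZ, Z), mul(SSSZ, mul(Z, Z))))
  [6] S(add(add(Z, mul(SZ, Z)), mul(SSSZ, mul(Z, Z))))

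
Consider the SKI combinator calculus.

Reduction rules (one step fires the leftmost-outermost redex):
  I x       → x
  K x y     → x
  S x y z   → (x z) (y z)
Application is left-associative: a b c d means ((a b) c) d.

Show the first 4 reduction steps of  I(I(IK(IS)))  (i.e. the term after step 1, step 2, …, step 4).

Answer: after 4 steps: KS

Derivation:
  start: I(I(IK(IS)))
  →1  I(IK(IS))
  →2  IK(IS)
  →3  K(IS)
  →4  KS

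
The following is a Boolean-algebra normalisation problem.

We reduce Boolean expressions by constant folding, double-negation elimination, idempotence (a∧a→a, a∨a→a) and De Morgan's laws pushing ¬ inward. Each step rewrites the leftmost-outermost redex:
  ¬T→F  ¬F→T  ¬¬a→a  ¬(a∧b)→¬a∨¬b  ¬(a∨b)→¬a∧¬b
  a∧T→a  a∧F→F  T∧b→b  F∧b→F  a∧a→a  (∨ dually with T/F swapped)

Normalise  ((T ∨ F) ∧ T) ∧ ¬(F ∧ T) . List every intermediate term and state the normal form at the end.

Answer: normal form = T  (in 6 steps)

Derivation:
  start: ((T ∨ F) ∧ T) ∧ ¬(F ∧ T)
  [1] (T ∨ F) ∧ ¬(F ∧ T)
  [2] T ∧ ¬(F ∧ T)
  [3] ¬(F ∧ T)
  [4] ¬F ∨ ¬T
  [5] T ∨ ¬T
  [6] T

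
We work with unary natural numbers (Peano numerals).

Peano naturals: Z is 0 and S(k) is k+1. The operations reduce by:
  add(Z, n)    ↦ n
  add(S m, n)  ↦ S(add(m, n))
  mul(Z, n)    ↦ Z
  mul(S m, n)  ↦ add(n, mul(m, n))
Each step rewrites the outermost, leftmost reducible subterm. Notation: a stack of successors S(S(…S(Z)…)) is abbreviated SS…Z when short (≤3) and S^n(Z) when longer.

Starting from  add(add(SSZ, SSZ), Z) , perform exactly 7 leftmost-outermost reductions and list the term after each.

Answer: after 7 steps: S(S(S(S(add(Z, Z)))))

Reduction:
  start: add(add(SSZ, SSZ), Z)
  step 1: add(S(add(SZ, SSZ)), Z)
  step 2: S(add(add(SZ, SSZ), Z))
  step 3: S(add(S(add(Z, SSZ)), Z))
  step 4: S(S(add(add(Z, SSZ), Z)))
  step 5: S(S(add(SSZ, Z)))
  step 6: S(S(S(add(SZ, Z))))
  step 7: S(S(S(S(add(Z, Z)))))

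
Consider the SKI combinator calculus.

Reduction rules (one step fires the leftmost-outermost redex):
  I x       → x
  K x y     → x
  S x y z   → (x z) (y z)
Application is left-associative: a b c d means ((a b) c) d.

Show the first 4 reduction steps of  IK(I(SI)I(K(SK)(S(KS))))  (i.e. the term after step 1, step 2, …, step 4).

  start: IK(I(SI)I(K(SK)(S(KS))))
  [1] K(I(SI)I(K(SK)(S(KS))))
  [2] K(SII(K(SK)(S(KS))))
  [3] K(I(K(SK)(S(KS)))(I(K(SK)(S(KS)))))
  [4] K(K(SK)(S(KS))(I(K(SK)(S(KS)))))

Answer: after 4 steps: K(K(SK)(S(KS))(I(K(SK)(S(KS)))))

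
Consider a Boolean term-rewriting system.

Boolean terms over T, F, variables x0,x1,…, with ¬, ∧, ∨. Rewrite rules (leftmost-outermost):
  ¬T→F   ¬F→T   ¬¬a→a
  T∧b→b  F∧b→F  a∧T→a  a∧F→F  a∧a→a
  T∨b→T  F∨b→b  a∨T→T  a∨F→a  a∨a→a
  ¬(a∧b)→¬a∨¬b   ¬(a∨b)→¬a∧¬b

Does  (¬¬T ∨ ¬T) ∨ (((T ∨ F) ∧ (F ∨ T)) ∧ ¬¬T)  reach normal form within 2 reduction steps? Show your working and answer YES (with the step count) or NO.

Answer: NO — after 2 steps the term is T ∨ (((T ∨ F) ∧ (F ∨ T)) ∧ ¬¬T), not yet normal

Reduction:
  start: (¬¬T ∨ ¬T) ∨ (((T ∨ F) ∧ (F ∨ T)) ∧ ¬¬T)
  step 1: (T ∨ ¬T) ∨ (((T ∨ F) ∧ (F ∨ T)) ∧ ¬¬T)
  step 2: T ∨ (((T ∨ F) ∧ (F ∨ T)) ∧ ¬¬T)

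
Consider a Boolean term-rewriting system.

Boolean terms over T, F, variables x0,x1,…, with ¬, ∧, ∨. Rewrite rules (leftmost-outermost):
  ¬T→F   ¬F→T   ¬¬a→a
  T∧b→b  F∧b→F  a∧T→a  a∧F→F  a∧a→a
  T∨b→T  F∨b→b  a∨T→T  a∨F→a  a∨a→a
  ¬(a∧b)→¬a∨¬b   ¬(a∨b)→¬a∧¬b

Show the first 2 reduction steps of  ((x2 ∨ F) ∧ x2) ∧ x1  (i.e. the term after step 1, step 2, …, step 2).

  start: ((x2 ∨ F) ∧ x2) ∧ x1
  →1  (x2 ∧ x2) ∧ x1
  →2  x2 ∧ x1

Answer: after 2 steps: x2 ∧ x1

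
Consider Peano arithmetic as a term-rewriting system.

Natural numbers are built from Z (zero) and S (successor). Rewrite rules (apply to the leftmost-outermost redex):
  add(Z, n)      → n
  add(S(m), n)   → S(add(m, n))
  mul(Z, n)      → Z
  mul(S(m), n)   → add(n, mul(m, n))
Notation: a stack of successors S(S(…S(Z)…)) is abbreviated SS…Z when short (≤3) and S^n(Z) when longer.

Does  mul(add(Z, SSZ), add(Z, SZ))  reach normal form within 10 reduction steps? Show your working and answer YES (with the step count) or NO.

Answer: YES — reaches normal form SSZ in 10 ≤ 10 steps

Working:
  start: mul(add(Z, SSZ), add(Z, SZ))
  step 1: mul(SSZ, add(Z, SZ))
  step 2: add(add(Z, SZ), mul(SZ, add(Z, SZ)))
  step 3: add(SZ, mul(SZ, add(Z, SZ)))
  step 4: S(add(Z, mul(SZ, add(Z, SZ))))
  step 5: S(mul(SZ, add(Z, SZ)))
  step 6: S(add(add(Z, SZ), mul(Z, add(Z, SZ))))
  step 7: S(add(SZ, mul(Z, add(Z, SZ))))
  step 8: S(S(add(Z, mul(Z, add(Z, SZ)))))
  step 9: S(S(mul(Z, add(Z, SZ))))
  step 10: SSZ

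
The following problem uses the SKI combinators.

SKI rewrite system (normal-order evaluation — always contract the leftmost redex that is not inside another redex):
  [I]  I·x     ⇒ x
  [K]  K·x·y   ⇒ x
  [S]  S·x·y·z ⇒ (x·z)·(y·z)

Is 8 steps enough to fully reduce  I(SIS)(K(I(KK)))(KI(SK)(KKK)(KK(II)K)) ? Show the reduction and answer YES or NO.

  start: I(SIS)(K(I(KK)))(KI(SK)(KKK)(KK(II)K))
  step 1: SIS(K(I(KK)))(KI(SK)(KKK)(KK(II)K))
  step 2: I(K(I(KK)))(S(K(I(KK))))(KI(SK)(KKK)(KK(II)K))
  step 3: K(I(KK))(S(K(I(KK))))(KI(SK)(KKK)(KK(II)K))
  step 4: I(KK)(KI(SK)(KKK)(KK(II)K))
  step 5: KK(KI(SK)(KKK)(KK(II)K))
  step 6: K

Answer: YES — reaches normal form K in 6 ≤ 8 steps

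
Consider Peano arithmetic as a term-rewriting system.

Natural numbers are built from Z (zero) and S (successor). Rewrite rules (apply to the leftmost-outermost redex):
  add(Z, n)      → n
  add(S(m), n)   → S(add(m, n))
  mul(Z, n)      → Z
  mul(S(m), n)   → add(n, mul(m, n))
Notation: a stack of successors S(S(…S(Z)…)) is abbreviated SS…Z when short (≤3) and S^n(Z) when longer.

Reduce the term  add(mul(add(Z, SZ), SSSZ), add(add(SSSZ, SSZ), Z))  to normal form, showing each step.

  start: add(mul(add(Z, SZ), SSSZ), add(add(SSSZ, SSZ), Z))
  [1] add(mul(SZ, SSSZ), add(add(SSSZ, SSZ), Z))
  [2] add(add(SSSZ, mul(Z, SSSZ)), add(add(SSSZ, SSZ), Z))
  [3] add(S(add(SSZ, mul(Z, SSSZ))), add(add(SSSZ, SSZ), Z))
  [4] S(add(add(SSZ, mul(Z, SSSZ)), add(add(SSSZ, SSZ), Z)))
  [5] S(add(S(add(SZ, mul(Z, SSSZ))), add(add(SSSZ, SSZ), Z)))
  [6] S(S(add(add(SZ, mul(Z, SSSZ)), add(add(SSSZ, SSZ), Z))))
  [7] S(S(add(S(add(Z, mul(Z, SSSZ))), add(add(SSSZ, SSZ), Z))))
  [8] S(S(S(add(add(Z, mul(Z, SSSZ)), add(add(SSSZ, SSZ), Z)))))
  [9] S(S(S(add(mul(Z, SSSZ), add(add(SSSZ, SSZ), Z)))))
  [10] S(S(S(add(Z, add(add(SSSZ, SSZ), Z)))))
  [11] S(S(S(add(add(SSSZ, SSZ), Z))))
  [12] S(S(S(add(S(add(SSZ, SSZ)), Z))))
  [13] S(S(S(S(add(add(SSZ, SSZ), Z)))))
  [14] S(S(S(S(add(S(add(SZ, SSZ)), Z)))))
  [15] S(S(S(S(S(add(add(SZ, SSZ), Z))))))
  [16] S(S(S(S(S(add(S(add(Z, SSZ)), Z))))))
  [17] S(S(S(S(S(S(add(add(Z, SSZ), Z)))))))
  [18] S(S(S(S(S(S(add(SSZ, Z)))))))
  [19] S(S(S(S(S(S(S(add(SZ, Z))))))))
  [20] S(S(S(S(S(S(S(S(add(Z, Z)))))))))
  [21] S^8(Z)

Answer: normal form = S^8(Z)  (in 21 steps)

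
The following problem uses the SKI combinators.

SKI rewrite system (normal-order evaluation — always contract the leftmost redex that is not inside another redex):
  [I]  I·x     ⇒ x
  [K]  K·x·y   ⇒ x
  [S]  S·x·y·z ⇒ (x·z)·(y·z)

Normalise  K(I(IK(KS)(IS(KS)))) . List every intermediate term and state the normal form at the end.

  start: K(I(IK(KS)(IS(KS))))
  [1] K(IK(KS)(IS(KS)))
  [2] K(K(KS)(IS(KS)))
  [3] K(KS)

Answer: normal form = K(KS)  (in 3 steps)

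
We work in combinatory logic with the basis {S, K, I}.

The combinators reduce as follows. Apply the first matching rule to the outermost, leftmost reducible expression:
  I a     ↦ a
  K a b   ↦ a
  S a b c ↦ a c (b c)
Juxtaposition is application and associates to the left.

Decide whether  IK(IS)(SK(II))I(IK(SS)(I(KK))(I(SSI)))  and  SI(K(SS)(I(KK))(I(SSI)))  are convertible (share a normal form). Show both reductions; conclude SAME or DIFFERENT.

Answer: SAME — A ⇓ SI(SS(SSI)), B ⇓ SI(SS(SSI))

Working:
Term A:
  start: IK(IS)(SK(II))I(IK(SS)(I(KK))(I(SSI)))
  [1] K(IS)(SK(II))I(IK(SS)(I(KK))(I(SSI)))
  [2] ISI(IK(SS)(I(KK))(I(SSI)))
  [3] SI(IK(SS)(I(KK))(I(SSI)))
  [4] SI(K(SS)(I(KK))(I(SSI)))
  [5] SI(SS(I(SSI)))
  [6] SI(SS(SSI))

Term B:
  start: SI(K(SS)(I(KK))(I(SSI)))
  [1] SI(SS(I(SSI)))
  [2] SI(SS(SSI))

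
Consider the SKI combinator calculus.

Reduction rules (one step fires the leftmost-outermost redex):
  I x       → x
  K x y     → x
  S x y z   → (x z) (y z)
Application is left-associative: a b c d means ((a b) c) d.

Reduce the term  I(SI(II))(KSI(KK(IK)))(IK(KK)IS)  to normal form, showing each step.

  start: I(SI(II))(KSI(KK(IK)))(IK(KK)IS)
  [1] SI(II)(KSI(KK(IK)))(IK(KK)IS)
  [2] I(KSI(KK(IK)))(II(KSI(KK(IK))))(IK(KK)IS)
  [3] KSI(KK(IK))(II(KSI(KK(IK))))(IK(KK)IS)
  [4] S(KK(IK))(II(KSI(KK(IK))))(IK(KK)IS)
  [5] KK(IK)(IK(KK)IS)(II(KSI(KK(IK)))(IK(KK)IS))
  [6] K(IK(KK)IS)(II(KSI(KK(IK)))(IK(KK)IS))
  [7] IK(KK)IS
  [8] K(KK)IS
  [9] KKS
  [10] K

Answer: normal form = K  (in 10 steps)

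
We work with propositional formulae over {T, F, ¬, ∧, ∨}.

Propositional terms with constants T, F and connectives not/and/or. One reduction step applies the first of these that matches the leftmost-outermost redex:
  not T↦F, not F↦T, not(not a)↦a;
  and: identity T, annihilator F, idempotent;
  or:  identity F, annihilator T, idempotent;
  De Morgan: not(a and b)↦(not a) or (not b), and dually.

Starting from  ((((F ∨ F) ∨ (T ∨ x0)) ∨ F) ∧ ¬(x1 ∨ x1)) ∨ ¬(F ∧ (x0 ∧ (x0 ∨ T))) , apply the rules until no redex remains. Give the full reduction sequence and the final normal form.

  start: ((((F ∨ F) ∨ (T ∨ x0)) ∨ F) ∧ ¬(x1 ∨ x1)) ∨ ¬(F ∧ (x0 ∧ (x0 ∨ T)))
  →1  (((F ∨ F) ∨ (T ∨ x0)) ∧ ¬(x1 ∨ x1)) ∨ ¬(F ∧ (x0 ∧ (x0 ∨ T)))
  →2  ((F ∨ (T ∨ x0)) ∧ ¬(x1 ∨ x1)) ∨ ¬(F ∧ (x0 ∧ (x0 ∨ T)))
  →3  ((T ∨ x0) ∧ ¬(x1 ∨ x1)) ∨ ¬(F ∧ (x0 ∧ (x0 ∨ T)))
  →4  (T ∧ ¬(x1 ∨ x1)) ∨ ¬(F ∧ (x0 ∧ (x0 ∨ T)))
  →5  ¬(x1 ∨ x1) ∨ ¬(F ∧ (x0 ∧ (x0 ∨ T)))
  →6  (¬x1 ∧ ¬x1) ∨ ¬(F ∧ (x0 ∧ (x0 ∨ T)))
  →7  ¬x1 ∨ ¬(F ∧ (x0 ∧ (x0 ∨ T)))
  →8  ¬x1 ∨ (¬F ∨ ¬(x0 ∧ (x0 ∨ T)))
  →9  ¬x1 ∨ (T ∨ ¬(x0 ∧ (x0 ∨ T)))
  →10  ¬x1 ∨ T
  →11  T

Answer: normal form = T  (in 11 steps)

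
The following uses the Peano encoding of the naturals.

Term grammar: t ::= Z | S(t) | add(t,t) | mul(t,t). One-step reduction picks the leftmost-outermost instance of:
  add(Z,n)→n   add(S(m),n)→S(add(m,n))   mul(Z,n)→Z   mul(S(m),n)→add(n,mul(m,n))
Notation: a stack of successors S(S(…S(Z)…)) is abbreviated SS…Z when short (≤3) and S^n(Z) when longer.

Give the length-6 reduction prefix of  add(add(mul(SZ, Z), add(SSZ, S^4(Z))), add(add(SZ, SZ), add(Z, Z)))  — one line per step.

Answer: after 6 steps: S(add(add(SZ, S^4(Z)), add(add(SZ, SZ), add(Z, Z))))

Working:
  start: add(add(mul(SZ, Z), add(SSZ, S^4(Z))), add(add(SZ, SZ), add(Z, Z)))
  [1] add(add(add(Z, mul(Z, Z)), add(SSZ, S^4(Z))), add(add(SZ, SZ), add(Z, Z)))
  [2] add(add(mul(Z, Z), add(SSZ, S^4(Z))), add(add(SZ, SZ), add(Z, Z)))
  [3] add(add(Z, add(SSZ, S^4(Z))), add(add(SZ, SZ), add(Z, Z)))
  [4] add(add(SSZ, S^4(Z)), add(add(SZ, SZ), add(Z, Z)))
  [5] add(S(add(SZ, S^4(Z))), add(add(SZ, SZ), add(Z, Z)))
  [6] S(add(add(SZ, S^4(Z)), add(add(SZ, SZ), add(Z, Z))))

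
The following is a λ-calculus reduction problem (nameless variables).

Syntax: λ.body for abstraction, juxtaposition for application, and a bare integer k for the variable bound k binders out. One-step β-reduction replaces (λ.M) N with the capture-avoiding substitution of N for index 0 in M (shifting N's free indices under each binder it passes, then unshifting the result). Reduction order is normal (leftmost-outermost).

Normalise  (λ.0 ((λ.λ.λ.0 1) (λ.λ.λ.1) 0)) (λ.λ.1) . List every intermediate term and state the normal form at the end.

  start: (λ.0 ((λ.λ.λ.0 1) (λ.λ.λ.1) 0)) (λ.λ.1)
  [1] (λ.λ.1) ((λ.λ.λ.0 1) (λ.λ.λ.1) (λ.λ.1))
  [2] λ.(λ.λ.λ.0 1) (λ.λ.λ.1) (λ.λ.1)
  [3] λ.(λ.λ.0 1) (λ.λ.1)
  [4] λ.λ.0 (λ.λ.1)

Answer: normal form = λ.λ.0 (λ.λ.1)  (in 4 steps)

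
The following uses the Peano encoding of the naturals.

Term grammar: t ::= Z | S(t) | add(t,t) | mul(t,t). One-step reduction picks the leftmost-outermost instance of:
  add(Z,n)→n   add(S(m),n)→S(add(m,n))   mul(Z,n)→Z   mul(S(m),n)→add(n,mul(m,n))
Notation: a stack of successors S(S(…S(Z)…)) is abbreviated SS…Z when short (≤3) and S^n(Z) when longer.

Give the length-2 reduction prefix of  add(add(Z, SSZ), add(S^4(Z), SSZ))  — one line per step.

  start: add(add(Z, SSZ), add(S^4(Z), SSZ))
  →1  add(SSZ, add(S^4(Z), SSZ))
  →2  S(add(SZ, add(S^4(Z), SSZ)))

Answer: after 2 steps: S(add(SZ, add(S^4(Z), SSZ)))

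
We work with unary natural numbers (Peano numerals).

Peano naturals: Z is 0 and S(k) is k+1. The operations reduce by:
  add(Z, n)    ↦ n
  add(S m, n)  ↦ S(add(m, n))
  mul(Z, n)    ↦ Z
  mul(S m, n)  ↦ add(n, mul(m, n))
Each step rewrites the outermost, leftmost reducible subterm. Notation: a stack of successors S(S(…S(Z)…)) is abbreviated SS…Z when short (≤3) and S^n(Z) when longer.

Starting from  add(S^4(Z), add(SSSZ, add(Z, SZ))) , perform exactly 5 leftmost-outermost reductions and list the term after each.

Answer: after 5 steps: S(S(S(S(add(SSSZ, add(Z, SZ))))))

Reduction:
  start: add(S^4(Z), add(SSSZ, add(Z, SZ)))
  [1] S(add(SSSZ, add(SSSZ, add(Z, SZ))))
  [2] S(S(add(SSZ, add(SSSZ, add(Z, SZ)))))
  [3] S(S(S(add(SZ, add(SSSZ, add(Z, SZ))))))
  [4] S(S(S(S(add(Z, add(SSSZ, add(Z, SZ)))))))
  [5] S(S(S(S(add(SSSZ, add(Z, SZ))))))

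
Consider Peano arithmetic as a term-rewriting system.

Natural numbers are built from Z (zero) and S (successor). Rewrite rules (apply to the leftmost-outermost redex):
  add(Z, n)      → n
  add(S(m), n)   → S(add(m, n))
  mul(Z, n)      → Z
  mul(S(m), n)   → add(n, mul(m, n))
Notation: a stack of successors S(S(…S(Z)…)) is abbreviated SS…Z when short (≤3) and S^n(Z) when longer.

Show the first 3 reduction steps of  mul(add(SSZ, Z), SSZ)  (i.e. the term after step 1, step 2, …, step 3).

Answer: after 3 steps: S(add(SZ, mul(add(SZ, Z), SSZ)))

Reduction:
  start: mul(add(SSZ, Z), SSZ)
  step 1: mul(S(add(SZ, Z)), SSZ)
  step 2: add(SSZ, mul(add(SZ, Z), SSZ))
  step 3: S(add(SZ, mul(add(SZ, Z), SSZ)))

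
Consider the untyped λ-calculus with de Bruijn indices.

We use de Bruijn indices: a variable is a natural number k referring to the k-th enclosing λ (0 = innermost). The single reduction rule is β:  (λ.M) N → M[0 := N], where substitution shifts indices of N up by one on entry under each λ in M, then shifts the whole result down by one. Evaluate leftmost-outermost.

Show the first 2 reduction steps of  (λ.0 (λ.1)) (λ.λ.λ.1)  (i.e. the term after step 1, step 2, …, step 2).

Answer: after 2 steps: λ.λ.1

Working:
  start: (λ.0 (λ.1)) (λ.λ.λ.1)
  [1] (λ.λ.λ.1) (λ.λ.λ.λ.1)
  [2] λ.λ.1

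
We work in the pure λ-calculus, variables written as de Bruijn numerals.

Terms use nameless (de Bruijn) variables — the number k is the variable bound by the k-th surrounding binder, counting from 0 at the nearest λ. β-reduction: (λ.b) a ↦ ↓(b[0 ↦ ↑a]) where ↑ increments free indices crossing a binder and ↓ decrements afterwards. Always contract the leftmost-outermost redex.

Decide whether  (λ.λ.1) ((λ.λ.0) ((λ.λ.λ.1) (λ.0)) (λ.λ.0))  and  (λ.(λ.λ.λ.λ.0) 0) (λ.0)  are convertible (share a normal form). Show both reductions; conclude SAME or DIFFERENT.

Term A:
  start: (λ.λ.1) ((λ.λ.0) ((λ.λ.λ.1) (λ.0)) (λ.λ.0))
  →1  λ.(λ.λ.0) ((λ.λ.λ.1) (λ.0)) (λ.λ.0)
  →2  λ.(λ.0) (λ.λ.0)
  →3  λ.λ.λ.0

Term B:
  start: (λ.(λ.λ.λ.λ.0) 0) (λ.0)
  →1  (λ.λ.λ.λ.0) (λ.0)
  →2  λ.λ.λ.0

Answer: SAME — A ⇓ λ.λ.λ.0, B ⇓ λ.λ.λ.0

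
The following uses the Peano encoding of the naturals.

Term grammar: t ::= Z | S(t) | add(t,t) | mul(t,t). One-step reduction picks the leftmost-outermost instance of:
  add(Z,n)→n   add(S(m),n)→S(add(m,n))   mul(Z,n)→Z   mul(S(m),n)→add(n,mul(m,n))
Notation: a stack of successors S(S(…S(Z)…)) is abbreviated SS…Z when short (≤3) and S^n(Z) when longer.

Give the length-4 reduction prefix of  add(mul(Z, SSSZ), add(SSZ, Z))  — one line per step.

  start: add(mul(Z, SSSZ), add(SSZ, Z))
  [1] add(Z, add(SSZ, Z))
  [2] add(SSZ, Z)
  [3] S(add(SZ, Z))
  [4] S(S(add(Z, Z)))

Answer: after 4 steps: S(S(add(Z, Z)))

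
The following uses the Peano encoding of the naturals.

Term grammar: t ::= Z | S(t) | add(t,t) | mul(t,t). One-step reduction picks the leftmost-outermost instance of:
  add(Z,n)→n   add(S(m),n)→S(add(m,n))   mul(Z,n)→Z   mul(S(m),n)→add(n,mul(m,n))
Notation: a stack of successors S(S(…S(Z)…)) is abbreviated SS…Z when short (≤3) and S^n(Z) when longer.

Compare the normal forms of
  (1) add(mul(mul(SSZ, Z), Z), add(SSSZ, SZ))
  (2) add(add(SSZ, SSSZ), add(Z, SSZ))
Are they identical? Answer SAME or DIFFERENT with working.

Answer: DIFFERENT — A ⇓ S^4(Z), B ⇓ S^7(Z)

Reduction:
Term A:
  start: add(mul(mul(SSZ, Z), Z), add(SSSZ, SZ))
  →1  add(mul(add(Z, mul(SZ, Z)), Z), add(SSSZ, SZ))
  →2  add(mul(mul(SZ, Z), Z), add(SSSZ, SZ))
  →3  add(mul(add(Z, mul(Z, Z)), Z), add(SSSZ, SZ))
  →4  add(mul(mul(Z, Z), Z), add(SSSZ, SZ))
  →5  add(mul(Z, Z), add(SSSZ, SZ))
  →6  add(Z, add(SSSZ, SZ))
  →7  add(SSSZ, SZ)
  →8  S(add(SSZ, SZ))
  →9  S(S(add(SZ, SZ)))
  →10  S(S(S(add(Z, SZ))))
  →11  S^4(Z)

Term B:
  start: add(add(SSZ, SSSZ), add(Z, SSZ))
  →1  add(S(add(SZ, SSSZ)), add(Z, SSZ))
  →2  S(add(add(SZ, SSSZ), add(Z, SSZ)))
  →3  S(add(S(add(Z, SSSZ)), add(Z, SSZ)))
  →4  S(S(add(add(Z, SSSZ), add(Z, SSZ))))
  →5  S(S(add(SSSZ, add(Z, SSZ))))
  →6  S(S(S(add(SSZ, add(Z, SSZ)))))
  →7  S(S(S(S(add(SZ, add(Z, SSZ))))))
  →8  S(S(S(S(S(add(Z, add(Z, SSZ)))))))
  →9  S(S(S(S(S(add(Z, SSZ))))))
  →10  S^7(Z)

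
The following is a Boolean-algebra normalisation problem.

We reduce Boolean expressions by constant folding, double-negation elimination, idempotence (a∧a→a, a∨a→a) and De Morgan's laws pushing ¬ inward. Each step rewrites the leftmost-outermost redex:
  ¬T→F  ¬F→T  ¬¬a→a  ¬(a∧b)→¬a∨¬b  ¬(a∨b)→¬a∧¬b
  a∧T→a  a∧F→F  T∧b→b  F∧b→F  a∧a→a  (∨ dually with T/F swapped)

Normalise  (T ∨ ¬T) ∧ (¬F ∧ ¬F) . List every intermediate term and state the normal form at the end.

Answer: normal form = T  (in 4 steps)

Reduction:
  start: (T ∨ ¬T) ∧ (¬F ∧ ¬F)
  [1] T ∧ (¬F ∧ ¬F)
  [2] ¬F ∧ ¬F
  [3] ¬F
  [4] T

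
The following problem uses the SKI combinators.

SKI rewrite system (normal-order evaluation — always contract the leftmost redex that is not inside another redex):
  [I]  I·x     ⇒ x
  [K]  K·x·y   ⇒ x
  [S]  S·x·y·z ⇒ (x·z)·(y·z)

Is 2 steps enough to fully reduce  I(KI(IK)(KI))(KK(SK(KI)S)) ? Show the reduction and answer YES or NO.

Answer: NO — after 2 steps the term is I(KI)(KK(SK(KI)S)), not yet normal

Reduction:
  start: I(KI(IK)(KI))(KK(SK(KI)S))
  step 1: KI(IK)(KI)(KK(SK(KI)S))
  step 2: I(KI)(KK(SK(KI)S))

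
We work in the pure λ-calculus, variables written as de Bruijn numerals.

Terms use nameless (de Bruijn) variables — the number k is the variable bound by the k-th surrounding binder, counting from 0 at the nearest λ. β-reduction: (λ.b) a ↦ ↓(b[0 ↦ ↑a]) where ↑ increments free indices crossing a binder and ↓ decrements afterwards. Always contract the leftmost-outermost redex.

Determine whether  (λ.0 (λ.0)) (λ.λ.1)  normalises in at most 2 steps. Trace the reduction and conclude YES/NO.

Answer: YES — reaches normal form λ.λ.0 in 2 ≤ 2 steps

Derivation:
  start: (λ.0 (λ.0)) (λ.λ.1)
  →1  (λ.λ.1) (λ.0)
  →2  λ.λ.0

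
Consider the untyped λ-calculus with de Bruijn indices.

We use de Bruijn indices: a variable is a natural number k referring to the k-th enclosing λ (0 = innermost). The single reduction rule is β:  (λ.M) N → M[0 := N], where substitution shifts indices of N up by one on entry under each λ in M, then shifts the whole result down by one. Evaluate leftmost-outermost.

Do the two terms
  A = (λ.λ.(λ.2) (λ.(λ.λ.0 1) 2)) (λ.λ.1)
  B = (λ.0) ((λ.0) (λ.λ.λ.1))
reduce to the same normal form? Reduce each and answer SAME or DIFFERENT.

Term A:
  start: (λ.λ.(λ.2) (λ.(λ.λ.0 1) 2)) (λ.λ.1)
  [1] λ.(λ.λ.λ.1) (λ.(λ.λ.0 1) (λ.λ.1))
  [2] λ.λ.λ.1

Term B:
  start: (λ.0) ((λ.0) (λ.λ.λ.1))
  [1] (λ.0) (λ.λ.λ.1)
  [2] λ.λ.λ.1

Answer: SAME — A ⇓ λ.λ.λ.1, B ⇓ λ.λ.λ.1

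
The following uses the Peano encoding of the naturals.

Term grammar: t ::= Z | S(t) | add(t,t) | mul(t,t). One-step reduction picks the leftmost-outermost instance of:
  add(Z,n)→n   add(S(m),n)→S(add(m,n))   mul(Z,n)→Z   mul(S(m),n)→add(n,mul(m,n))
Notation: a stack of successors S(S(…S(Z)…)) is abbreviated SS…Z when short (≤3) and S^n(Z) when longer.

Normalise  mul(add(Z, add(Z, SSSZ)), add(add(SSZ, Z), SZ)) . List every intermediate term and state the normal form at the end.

  start: mul(add(Z, add(Z, SSSZ)), add(add(SSZ, Z), SZ))
  step 1: mul(add(Z, SSSZ), add(add(SSZ, Z), SZ))
  step 2: mul(SSSZ, add(add(SSZ, Z), SZ))
  step 3: add(add(add(SSZ, Z), SZ), mul(SSZ, add(add(SSZ, Z), SZ)))
  step 4: add(add(S(add(SZ, Z)), SZ), mul(SSZ, add(add(SSZ, Z), SZ)))
  step 5: add(S(add(add(SZ, Z), SZ)), mul(SSZ, add(add(SSZ, Z), SZ)))
  step 6: S(add(add(add(SZ, Z), SZ), mul(SSZ, add(add(SSZ, Z), SZ))))
  step 7: S(add(add(S(add(Z, Z)), SZ), mul(SSZ, add(add(SSZ, Z), SZ))))
  step 8: S(add(S(add(add(Z, Z), SZ)), mul(SSZ, add(add(SSZ, Z), SZ))))
  step 9: S(S(add(add(add(Z, Z), SZ), mul(SSZ, add(add(SSZ, Z), SZ)))))
  step 10: S(S(add(add(Z, SZ), mul(SSZ, add(add(SSZ, Z), SZ)))))
  step 11: S(S(add(SZ, mul(SSZ, add(add(SSZ, Z), SZ)))))
  step 12: S(S(S(add(Z, mul(SSZ, add(add(SSZ, Z), SZ))))))
  step 13: S(S(S(mul(SSZ, add(add(SSZ, Z), SZ)))))
  step 14: S(S(S(add(add(add(SSZ, Z), SZ), mul(SZ, add(add(SSZ, Z), SZ))))))
  step 15: S(S(S(add(add(S(add(SZ, Z)), SZ), mul(SZ, add(add(SSZ, Z), SZ))))))
  step 16: S(S(S(add(S(add(add(SZ, Z), SZ)), mul(SZ, add(add(SSZ, Z), SZ))))))
  step 17: S(S(S(S(add(add(add(SZ, Z), SZ), mul(SZ, add(add(SSZ, Z), SZ)))))))
  step 18: S(S(S(S(add(add(S(add(Z, Z)), SZ), mul(SZ, add(add(SSZ, Z), SZ)))))))
  step 19: S(S(S(S(add(S(add(add(Z, Z), SZ)), mul(SZ, add(add(SSZ, Z), SZ)))))))
  step 20: S(S(S(S(S(add(add(add(Z, Z), SZ), mul(SZ, add(add(SSZ, Z), SZ))))))))
  step 21: S(S(S(S(S(add(add(Z, SZ), mul(SZ, add(add(SSZ, Z), SZ))))))))
  step 22: S(S(S(S(S(add(SZ, mul(SZ, add(add(SSZ, Z), SZ))))))))
  step 23: S(S(S(S(S(S(add(Z, mul(SZ, add(add(SSZ, Z), SZ)))))))))
  step 24: S(S(S(S(S(S(mul(SZ, add(add(SSZ, Z), SZ))))))))
  step 25: S(S(S(S(S(S(add(add(add(SSZ, Z), SZ), mul(Z, add(add(SSZ, Z), SZ)))))))))
  step 26: S(S(S(S(S(S(add(add(S(add(SZ, Z)), SZ), mul(Z, add(add(SSZ, Z), SZ)))))))))
  step 27: S(S(S(S(S(S(add(S(add(add(SZ, Z), SZ)), mul(Z, add(add(SSZ, Z), SZ)))))))))
  step 28: S(S(S(S(S(S(S(add(add(add(SZ, Z), SZ), mul(Z, add(add(SSZ, Z), SZ))))))))))
  step 29: S(S(S(S(S(S(S(add(add(S(add(Z, Z)), SZ), mul(Z, add(add(SSZ, Z), SZ))))))))))
  step 30: S(S(S(S(S(S(S(add(S(add(add(Z, Z), SZ)), mul(Z, add(add(SSZ, Z), SZ))))))))))
  step 31: S(S(S(S(S(S(S(S(add(add(add(Z, Z), SZ), mul(Z, add(add(SSZ, Z), SZ)))))))))))
  step 32: S(S(S(S(S(S(S(S(add(add(Z, SZ), mul(Z, add(add(SSZ, Z), SZ)))))))))))
  step 33: S(S(S(S(S(S(S(S(add(SZ, mul(Z, add(add(SSZ, Z), SZ)))))))))))
  step 34: S(S(S(S(S(S(S(S(S(add(Z, mul(Z, add(add(SSZ, Z), SZ))))))))))))
  step 35: S(S(S(S(S(S(S(S(S(mul(Z, add(add(SSZ, Z), SZ)))))))))))
  step 36: S^9(Z)

Answer: normal form = S^9(Z)  (in 36 steps)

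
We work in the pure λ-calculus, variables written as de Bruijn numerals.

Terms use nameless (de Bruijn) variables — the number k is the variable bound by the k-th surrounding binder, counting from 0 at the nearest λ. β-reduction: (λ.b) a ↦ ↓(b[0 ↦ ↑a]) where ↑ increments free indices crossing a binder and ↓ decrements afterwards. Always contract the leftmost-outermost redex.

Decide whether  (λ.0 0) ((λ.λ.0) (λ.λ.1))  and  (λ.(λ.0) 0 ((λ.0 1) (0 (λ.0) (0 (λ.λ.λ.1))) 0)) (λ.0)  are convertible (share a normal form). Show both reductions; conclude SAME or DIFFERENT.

Term A:
  start: (λ.0 0) ((λ.λ.0) (λ.λ.1))
  [1] (λ.λ.0) (λ.λ.1) ((λ.λ.0) (λ.λ.1))
  [2] (λ.0) ((λ.λ.0) (λ.λ.1))
  [3] (λ.λ.0) (λ.λ.1)
  [4] λ.0

Term B:
  start: (λ.(λ.0) 0 ((λ.0 1) (0 (λ.0) (0 (λ.λ.λ.1))) 0)) (λ.0)
  [1] (λ.0) (λ.0) ((λ.0 (λ.0)) ((λ.0) (λ.0) ((λ.0) (λ.λ.λ.1))) (λ.0))
  [2] (λ.0) ((λ.0 (λ.0)) ((λ.0) (λ.0) ((λ.0) (λ.λ.λ.1))) (λ.0))
  [3] (λ.0 (λ.0)) ((λ.0) (λ.0) ((λ.0) (λ.λ.λ.1))) (λ.0)
  [4] (λ.0) (λ.0) ((λ.0) (λ.λ.λ.1)) (λ.0) (λ.0)
  [5] (λ.0) ((λ.0) (λ.λ.λ.1)) (λ.0) (λ.0)
  [6] (λ.0) (λ.λ.λ.1) (λ.0) (λ.0)
  [7] (λ.λ.λ.1) (λ.0) (λ.0)
  [8] (λ.λ.1) (λ.0)
  [9] λ.λ.0

Answer: DIFFERENT — A ⇓ λ.0, B ⇓ λ.λ.0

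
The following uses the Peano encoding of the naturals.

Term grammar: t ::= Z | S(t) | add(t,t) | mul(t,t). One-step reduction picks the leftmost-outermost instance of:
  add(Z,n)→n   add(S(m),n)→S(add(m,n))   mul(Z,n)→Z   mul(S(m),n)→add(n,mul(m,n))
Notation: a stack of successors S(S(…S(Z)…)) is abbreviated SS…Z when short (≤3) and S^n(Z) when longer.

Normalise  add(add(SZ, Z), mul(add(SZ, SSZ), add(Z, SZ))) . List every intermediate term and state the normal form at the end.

  start: add(add(SZ, Z), mul(add(SZ, SSZ), add(Z, SZ)))
  [1] add(S(add(Z, Z)), mul(add(SZ, SSZ), add(Z, SZ)))
  [2] S(add(add(Z, Z), mul(add(SZ, SSZ), add(Z, SZ))))
  [3] S(add(Z, mul(add(SZ, SSZ), add(Z, SZ))))
  [4] S(mul(add(SZ, SSZ), add(Z, SZ)))
  [5] S(mul(S(add(Z, SSZ)), add(Z, SZ)))
  [6] S(add(add(Z, SZ), mul(add(Z, SSZ), add(Z, SZ))))
  [7] S(add(SZ, mul(add(Z, SSZ), add(Z, SZ))))
  [8] S(S(add(Z, mul(add(Z, SSZ), add(Z, SZ)))))
  [9] S(S(mul(add(Z, SSZ), add(Z, SZ))))
  [10] S(S(mul(SSZ, add(Z, SZ))))
  [11] S(S(add(add(Z, SZ), mul(SZ, add(Z, SZ)))))
  [12] S(S(add(SZ, mul(SZ, add(Z, SZ)))))
  [13] S(S(S(add(Z, mul(SZ, add(Z, SZ))))))
  [14] S(S(S(mul(SZ, add(Z, SZ)))))
  [15] S(S(S(add(add(Z, SZ), mul(Z, add(Z, SZ))))))
  [16] S(S(S(add(SZ, mul(Z, add(Z, SZ))))))
  [17] S(S(S(S(add(Z, mul(Z, add(Z, SZ)))))))
  [18] S(S(S(S(mul(Z, add(Z, SZ))))))
  [19] S^4(Z)

Answer: normal form = S^4(Z)  (in 19 steps)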